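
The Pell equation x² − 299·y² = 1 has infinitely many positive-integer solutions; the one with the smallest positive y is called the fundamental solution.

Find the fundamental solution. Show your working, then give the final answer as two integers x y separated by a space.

415 24

d=299: √d = [17; 3,2,3,34] (ℓ=4, even), read p_3/q_3
a_0=17:  p_0=17·1+0=17,  q_0=17·0+1=1
a_1=3:  p_1=3·17+1=52,  q_1=3·1+0=3
a_2=2:  p_2=2·52+17=121,  q_2=2·3+1=7
a_3=3:  p_3=3·121+52=415,  q_3=3·7+3=24
fundamental: x₁=415, y₁=24  (since 172225 − 299·576 = 1)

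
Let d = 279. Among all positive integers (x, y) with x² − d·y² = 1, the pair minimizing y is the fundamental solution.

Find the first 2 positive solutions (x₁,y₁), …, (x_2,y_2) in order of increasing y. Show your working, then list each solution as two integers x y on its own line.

1520 91
4620799 276640

√279 → a₀=16, period (1,2,2,1,2,2,1,32); ℓ=8 even so k=7
step 0: (16, 1)  from 16·(1,0) + (0,1)
step 1: (17, 1)  from 1·(16,1) + (1,0)
…
step 3: (117, 7)  from 2·(50,3) + (17,1)
step 4: (167, 10)  from 1·(117,7) + (50,3)
…
step 6: (1069, 64)  from 2·(451,27) + (167,10)
step 7: (1520, 91)  from 1·(1069,64) + (451,27)
→ (1520, 91).  Check: 1520²=2310400, 279·91²=2310399, difference 1.
(x_2, y_2) = (1520·1520 + 279·91·91, 1520·91 + 91·1520) = (4620799, 276640)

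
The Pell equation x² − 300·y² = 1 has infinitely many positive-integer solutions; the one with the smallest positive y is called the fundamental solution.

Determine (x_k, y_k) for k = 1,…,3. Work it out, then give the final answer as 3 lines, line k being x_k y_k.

1351 78
3650401 210756
9863382151 569462634

√300 → a₀=17, period (3,8,3,34); ℓ=4 even so k=3
i=0: a=17 ⇒ p=17, q=1
i=1: a=3 ⇒ p=52, q=3
i=2: a=8 ⇒ p=433, q=25
i=3: a=3 ⇒ p=1351, q=78
(x₁, y₁) = (1351, 78);  1351² − 300·78² = 1 ✓
(1351+78√300)^2 = 3650401 + 210756√300
(1351+78√300)^3 = 9863382151 + 569462634√300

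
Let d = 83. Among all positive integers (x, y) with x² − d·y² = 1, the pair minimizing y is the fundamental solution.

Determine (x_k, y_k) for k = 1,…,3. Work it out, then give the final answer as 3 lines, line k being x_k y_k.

82 9
13447 1476
2205226 242055

√83 → a₀=9, period (9,18); ℓ=2 even so k=1
k=0  a_k=9  p_k/q_k = 9/1
k=1  a_k=9  p_k/q_k = 82/9
→ (82, 9).  Check: 82²=6724, 83·9²=6723, difference 1.
n=2: (82,9)∘(82,9) = (82·82+83·9·9, 82·9+9·82) = (13447,1476)
n=3: (13447,1476)∘(82,9) = (82·13447+83·9·1476, 82·1476+9·13447) = (2205226,242055)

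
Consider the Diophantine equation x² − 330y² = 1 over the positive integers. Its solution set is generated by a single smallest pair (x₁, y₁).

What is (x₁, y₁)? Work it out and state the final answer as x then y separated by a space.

109 6

[18; 6,36] for √330; ℓ=2 ⇒ convergent index 1
step 0: (18, 1)  from 18·(1,0) + (0,1)
step 1: (109, 6)  from 6·(18,1) + (1,0)
→ (109, 6).  Check: 109²=11881, 330·6²=11880, difference 1.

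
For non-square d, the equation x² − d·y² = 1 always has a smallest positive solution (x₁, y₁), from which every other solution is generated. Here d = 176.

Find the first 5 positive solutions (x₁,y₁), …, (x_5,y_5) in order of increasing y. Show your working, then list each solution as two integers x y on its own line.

√176 → a₀=13, period (3,1,3,26); ℓ=4 even so k=3
a_0=13:  p_0=13·1+0=13,  q_0=13·0+1=1
…
a_2=1:  p_2=1·40+13=53,  q_2=1·3+1=4
a_3=3:  p_3=3·53+40=199,  q_3=3·4+3=15
→ (199, 15).  Check: 199²=39601, 176·15²=39600, difference 1.
n=2: (199,15)∘(199,15) = (199·199+176·15·15, 199·15+15·199) = (79201,5970)
n=3: (79201,5970)∘(199,15) = (199·79201+176·15·5970, 199·5970+15·79201) = (31521799,2376045)
n=4: (31521799,2376045)∘(199,15) = (199·31521799+176·15·2376045, 199·2376045+15·31521799) = (12545596801,945659940)
n=5: (12545596801,945659940)∘(199,15) = (199·12545596801+176·15·945659940, 199·945659940+15·12545596801) = (4993116004999,376370280075)

199 15
79201 5970
31521799 2376045
12545596801 945659940
4993116004999 376370280075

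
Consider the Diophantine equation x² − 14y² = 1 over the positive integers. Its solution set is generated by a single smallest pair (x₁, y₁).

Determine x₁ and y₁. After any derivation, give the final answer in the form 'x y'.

[3; 1,2,1,6] for √14; ℓ=4 ⇒ convergent index 3
i=0: a=3 ⇒ p=3, q=1
…
i=2: a=2 ⇒ p=11, q=3
i=3: a=1 ⇒ p=15, q=4
fundamental: x₁=15, y₁=4  (since 225 − 14·16 = 1)

15 4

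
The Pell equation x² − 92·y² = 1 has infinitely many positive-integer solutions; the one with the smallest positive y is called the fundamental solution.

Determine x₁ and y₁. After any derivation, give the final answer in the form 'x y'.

1151 120

d=92: √d = [9; 1,1,2,4,2,1,1,18] (ℓ=8, even), read p_7/q_7
i=0: a=9 ⇒ p=9, q=1
i=1: a=1 ⇒ p=10, q=1
i=2: a=1 ⇒ p=19, q=2
i=3: a=2 ⇒ p=48, q=5
i=4: a=4 ⇒ p=211, q=22
i=5: a=2 ⇒ p=470, q=49
i=6: a=1 ⇒ p=681, q=71
i=7: a=1 ⇒ p=1151, q=120
(x₁, y₁) = (1151, 120);  1151² − 92·120² = 1 ✓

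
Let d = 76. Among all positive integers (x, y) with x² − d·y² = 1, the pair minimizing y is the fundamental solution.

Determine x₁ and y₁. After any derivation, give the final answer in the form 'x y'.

57799 6630

√76 → a₀=8, period (1,2,1,1,5,4,5,1,1,2,1,16); ℓ=12 even so k=11
a_0=8:  p_0=8·1+0=8,  q_0=8·0+1=1
a_1=1:  p_1=1·8+1=9,  q_1=1·1+0=1
a_2=2:  p_2=2·9+8=26,  q_2=2·1+1=3
a_3=1:  p_3=1·26+9=35,  q_3=1·3+1=4
a_4=1:  p_4=1·35+26=61,  q_4=1·4+3=7
a_5=5:  p_5=5·61+35=340,  q_5=5·7+4=39
a_6=4:  p_6=4·340+61=1421,  q_6=4·39+7=163
a_7=5:  p_7=5·1421+340=7445,  q_7=5·163+39=854
…
a_9=1:  p_9=1·8866+7445=16311,  q_9=1·1017+854=1871
a_10=2:  p_10=2·16311+8866=41488,  q_10=2·1871+1017=4759
a_11=1:  p_11=1·41488+16311=57799,  q_11=1·4759+1871=6630
fundamental: x₁=57799, y₁=6630  (since 3340724401 − 76·43956900 = 1)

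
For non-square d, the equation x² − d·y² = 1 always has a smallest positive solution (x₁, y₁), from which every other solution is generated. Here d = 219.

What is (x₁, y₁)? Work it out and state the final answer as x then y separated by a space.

74 5

√219 = [14; 1,3,1,28, …], period ℓ=4 (even) → k=3
a_0=14:  p_0=14·1+0=14,  q_0=14·0+1=1
a_1=1:  p_1=1·14+1=15,  q_1=1·1+0=1
a_2=3:  p_2=3·15+14=59,  q_2=3·1+1=4
a_3=1:  p_3=1·59+15=74,  q_3=1·4+1=5
(x₁, y₁) = (74, 5);  74² − 219·5² = 1 ✓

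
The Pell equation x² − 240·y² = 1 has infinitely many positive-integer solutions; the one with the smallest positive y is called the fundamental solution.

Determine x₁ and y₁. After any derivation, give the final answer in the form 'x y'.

[15; 2,30] for √240; ℓ=2 ⇒ convergent index 1
i=0: a=15 ⇒ p=15, q=1
i=1: a=2 ⇒ p=31, q=2
(x₁, y₁) = (31, 2);  31² − 240·2² = 1 ✓

31 2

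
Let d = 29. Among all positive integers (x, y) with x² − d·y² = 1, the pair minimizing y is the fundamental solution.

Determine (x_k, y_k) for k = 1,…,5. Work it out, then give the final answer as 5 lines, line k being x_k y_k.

[5; 2,1,1,2,10] for √29; ℓ=5 ⇒ convergent index 9
a_0=5:  p_0=5·1+0=5,  q_0=5·0+1=1
a_1=2:  p_1=2·5+1=11,  q_1=2·1+0=2
…
a_5=10:  p_5=10·70+27=727,  q_5=10·13+5=135
a_6=2:  p_6=2·727+70=1524,  q_6=2·135+13=283
a_7=1:  p_7=1·1524+727=2251,  q_7=1·283+135=418
a_8=1:  p_8=1·2251+1524=3775,  q_8=1·418+283=701
a_9=2:  p_9=2·3775+2251=9801,  q_9=2·701+418=1820
→ (9801, 1820).  Check: 9801²=96059601, 29·1820²=96059600, difference 1.
n=2: (9801,1820)∘(9801,1820) = (9801·9801+29·1820·1820, 9801·1820+1820·9801) = (192119201,35675640)
n=3: (192119201,35675640)∘(9801,1820) = (9801·192119201+29·1820·35675640, 9801·35675640+1820·192119201) = (3765920568201,699313893460)
n=4: (3765920568201,699313893460)∘(9801,1820) = (9801·3765920568201+29·1820·699313893460, 9801·699313893460+1820·3765920568201) = (73819574785756801,13707950903927280)
n=5: (73819574785756801,13707950903927280)∘(9801,1820) = (9801·73819574785756801+29·1820·13707950903927280, 9801·13707950903927280+1820·73819574785756801) = (1447011301184484245001,268703252919468649100)

9801 1820
192119201 35675640
3765920568201 699313893460
73819574785756801 13707950903927280
1447011301184484245001 268703252919468649100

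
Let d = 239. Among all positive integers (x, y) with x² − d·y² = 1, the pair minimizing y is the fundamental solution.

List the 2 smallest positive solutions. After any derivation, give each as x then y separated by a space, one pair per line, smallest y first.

6195120 400729
76759023628799 4965128484960

√239 = [15; 2,5,1,2,4,15,4,2,1,5,2,30, …], period ℓ=12 (even) → k=11
k=0  a_k=15  p_k/q_k = 15/1
…
k=6  a_k=15  p_k/q_k = 37907/2452
k=7  a_k=4  p_k/q_k = 154117/9969
…
k=10  a_k=5  p_k/q_k = 2847431/184185
k=11  a_k=2  p_k/q_k = 6195120/400729
(x₁, y₁) = (6195120, 400729);  6195120² − 239·400729² = 1 ✓
(x_2, y_2) = (6195120·6195120 + 239·400729·400729, 6195120·400729 + 400729·6195120) = (76759023628799, 4965128484960)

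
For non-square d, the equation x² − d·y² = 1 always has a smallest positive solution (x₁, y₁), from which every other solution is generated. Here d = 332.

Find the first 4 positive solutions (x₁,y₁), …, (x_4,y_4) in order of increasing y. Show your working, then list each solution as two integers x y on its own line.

d=332: √d = [18; 4,1,1,8,1,1,4,36] (ℓ=8, even), read p_7/q_7
k=0  a_k=18  p_k/q_k = 18/1
…
k=2  a_k=1  p_k/q_k = 91/5
…
k=5  a_k=1  p_k/q_k = 1567/86
k=6  a_k=1  p_k/q_k = 2970/163
k=7  a_k=4  p_k/q_k = 13447/738
(x₁, y₁) = (13447, 738);  13447² − 332·738² = 1 ✓
n=2: (13447,738)∘(13447,738) = (13447·13447+332·738·738, 13447·738+738·13447) = (361643617,19847772)
n=3: (361643617,19847772)∘(13447,738) = (13447·361643617+332·738·19847772, 13447·19847772+738·361643617) = (9726043422151,533785979430)
n=4: (9726043422151,533785979430)∘(13447,738) = (13447·9726043422151+332·738·533785979430, 13447·533785979430+738·9726043422151) = (261572211433685377,14355640110942648)

13447 738
361643617 19847772
9726043422151 533785979430
261572211433685377 14355640110942648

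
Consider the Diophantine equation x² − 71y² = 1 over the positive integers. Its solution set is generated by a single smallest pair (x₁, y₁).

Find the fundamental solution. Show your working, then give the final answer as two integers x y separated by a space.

3480 413

d=71: √d = [8; 2,2,1,7,1,2,2,16] (ℓ=8, even), read p_7/q_7
k=0  a_k=8  p_k/q_k = 8/1
…
k=2  a_k=2  p_k/q_k = 42/5
k=3  a_k=1  p_k/q_k = 59/7
…
k=5  a_k=1  p_k/q_k = 514/61
k=6  a_k=2  p_k/q_k = 1483/176
k=7  a_k=2  p_k/q_k = 3480/413
(x₁, y₁) = (3480, 413);  3480² − 71·413² = 1 ✓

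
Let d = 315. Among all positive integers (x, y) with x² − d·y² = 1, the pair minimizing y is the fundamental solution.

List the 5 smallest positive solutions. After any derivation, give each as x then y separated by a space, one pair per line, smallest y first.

71 4
10081 568
1431431 80652
203253121 11452016
28860511751 1626105620

d=315: √d = [17; 1,2,1,34] (ℓ=4, even), read p_3/q_3
i=0: a=17 ⇒ p=17, q=1
…
i=2: a=2 ⇒ p=53, q=3
i=3: a=1 ⇒ p=71, q=4
fundamental: x₁=71, y₁=4  (since 5041 − 315·16 = 1)
(71+4√315)^2 = 10081 + 568√315
(71+4√315)^3 = 1431431 + 80652√315
(71+4√315)^4 = 203253121 + 11452016√315
(71+4√315)^5 = 28860511751 + 1626105620√315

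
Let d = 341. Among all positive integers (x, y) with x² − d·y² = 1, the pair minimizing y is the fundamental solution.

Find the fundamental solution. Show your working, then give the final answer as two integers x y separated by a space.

10626551 575460

√341 → a₀=18, period (2,6,1,8,2,…,6,2,36); ℓ=14 even so k=13
a_0=18:  p_0=18·1+0=18,  q_0=18·0+1=1
a_1=2:  p_1=2·18+1=37,  q_1=2·1+0=2
a_2=6:  p_2=6·37+18=240,  q_2=6·2+1=13
…
a_4=8:  p_4=8·277+240=2456,  q_4=8·15+13=133
…
a_6=1:  p_6=1·5189+2456=7645,  q_6=1·281+133=414
a_7=2:  p_7=2·7645+5189=20479,  q_7=2·414+281=1109
a_8=1:  p_8=1·20479+7645=28124,  q_8=1·1109+414=1523
…
a_10=8:  p_10=8·76727+28124=641940,  q_10=8·4155+1523=34763
a_11=1:  p_11=1·641940+76727=718667,  q_11=1·34763+4155=38918
a_12=6:  p_12=6·718667+641940=4953942,  q_12=6·38918+34763=268271
a_13=2:  p_13=2·4953942+718667=10626551,  q_13=2·268271+38918=575460
(x₁, y₁) = (10626551, 575460);  10626551² − 341·575460² = 1 ✓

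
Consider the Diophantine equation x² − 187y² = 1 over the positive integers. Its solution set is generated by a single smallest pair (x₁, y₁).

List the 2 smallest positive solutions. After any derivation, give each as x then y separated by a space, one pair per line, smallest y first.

d=187: √d = [13; 1,2,13,2,1,26] (ℓ=6, even), read p_5/q_5
step 0: (13, 1)  from 13·(1,0) + (0,1)
step 1: (14, 1)  from 1·(13,1) + (1,0)
step 2: (41, 3)  from 2·(14,1) + (13,1)
step 3: (547, 40)  from 13·(41,3) + (14,1)
step 4: (1135, 83)  from 2·(547,40) + (41,3)
step 5: (1682, 123)  from 1·(1135,83) + (547,40)
(x₁, y₁) = (1682, 123);  1682² − 187·123² = 1 ✓
(1682+123√187)^2 = 5658247 + 413772√187

1682 123
5658247 413772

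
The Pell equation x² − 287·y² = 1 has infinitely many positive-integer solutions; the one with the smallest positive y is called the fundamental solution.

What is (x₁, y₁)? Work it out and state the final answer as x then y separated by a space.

288 17

√287 = [16; 1,15,1,32, …], period ℓ=4 (even) → k=3
a_0=16:  p_0=16·1+0=16,  q_0=16·0+1=1
a_1=1:  p_1=1·16+1=17,  q_1=1·1+0=1
a_2=15:  p_2=15·17+16=271,  q_2=15·1+1=16
a_3=1:  p_3=1·271+17=288,  q_3=1·16+1=17
(x₁, y₁) = (288, 17);  288² − 287·17² = 1 ✓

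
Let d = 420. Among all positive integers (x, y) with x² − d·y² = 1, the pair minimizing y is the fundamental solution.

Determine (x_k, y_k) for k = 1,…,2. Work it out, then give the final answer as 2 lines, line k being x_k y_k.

41 2
3361 164

[20; 2,40] for √420; ℓ=2 ⇒ convergent index 1
step 0: (20, 1)  from 20·(1,0) + (0,1)
step 1: (41, 2)  from 2·(20,1) + (1,0)
→ (41, 2).  Check: 41²=1681, 420·2²=1680, difference 1.
n=2: (41,2)∘(41,2) = (41·41+420·2·2, 41·2+2·41) = (3361,164)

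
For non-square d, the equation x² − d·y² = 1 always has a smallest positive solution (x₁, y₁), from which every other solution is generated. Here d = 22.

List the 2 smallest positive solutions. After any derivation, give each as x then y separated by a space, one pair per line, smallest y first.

[4; 1,2,4,2,1,8] for √22; ℓ=6 ⇒ convergent index 5
a_0=4:  p_0=4·1+0=4,  q_0=4·0+1=1
a_1=1:  p_1=1·4+1=5,  q_1=1·1+0=1
a_2=2:  p_2=2·5+4=14,  q_2=2·1+1=3
a_3=4:  p_3=4·14+5=61,  q_3=4·3+1=13
a_4=2:  p_4=2·61+14=136,  q_4=2·13+3=29
a_5=1:  p_5=1·136+61=197,  q_5=1·29+13=42
fundamental: x₁=197, y₁=42  (since 38809 − 22·1764 = 1)
(197+42√22)^2 = 77617 + 16548√22

197 42
77617 16548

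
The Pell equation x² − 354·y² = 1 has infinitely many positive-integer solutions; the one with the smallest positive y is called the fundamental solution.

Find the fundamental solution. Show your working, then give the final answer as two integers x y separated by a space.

d=354: √d = [18; 1,4,2,2,18,2,2,4,1,36] (ℓ=10, even), read p_9/q_9
step 0: (18, 1)  from 18·(1,0) + (0,1)
step 1: (19, 1)  from 1·(18,1) + (1,0)
step 2: (94, 5)  from 4·(19,1) + (18,1)
step 3: (207, 11)  from 2·(94,5) + (19,1)
…
step 5: (9351, 497)  from 18·(508,27) + (207,11)
step 6: (19210, 1021)  from 2·(9351,497) + (508,27)
…
step 8: (210294, 11177)  from 4·(47771,2539) + (19210,1021)
step 9: (258065, 13716)  from 1·(210294,11177) + (47771,2539)
(x₁, y₁) = (258065, 13716);  258065² − 354·13716² = 1 ✓

258065 13716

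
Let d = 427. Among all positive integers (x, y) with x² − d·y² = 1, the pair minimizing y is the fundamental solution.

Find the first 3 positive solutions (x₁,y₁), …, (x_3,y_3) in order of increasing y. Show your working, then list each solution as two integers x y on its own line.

62 3
7687 372
953126 46125

d=427: √d = [20; 1,1,1,40] (ℓ=4, even), read p_3/q_3
k=0  a_k=20  p_k/q_k = 20/1
…
k=2  a_k=1  p_k/q_k = 41/2
k=3  a_k=1  p_k/q_k = 62/3
(x₁, y₁) = (62, 3);  62² − 427·3² = 1 ✓
k=2:  x_2 = 62·62+427·3·3 = 7687,  y_2 = 62·3+3·62 = 372
k=3:  x_3 = 62·7687+427·3·372 = 953126,  y_3 = 62·372+3·7687 = 46125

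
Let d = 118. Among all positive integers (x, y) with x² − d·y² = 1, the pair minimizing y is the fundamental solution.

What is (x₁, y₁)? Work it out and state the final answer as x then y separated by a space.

306917 28254

√118 → a₀=10, period (1,6,3,2,10,2,3,6,1,20); ℓ=10 even so k=9
i=0: a=10 ⇒ p=10, q=1
i=1: a=1 ⇒ p=11, q=1
i=2: a=6 ⇒ p=76, q=7
…
i=4: a=2 ⇒ p=554, q=51
i=5: a=10 ⇒ p=5779, q=532
…
i=7: a=3 ⇒ p=42115, q=3877
i=8: a=6 ⇒ p=264802, q=24377
i=9: a=1 ⇒ p=306917, q=28254
→ (306917, 28254).  Check: 306917²=94198044889, 118·28254²=94198044888, difference 1.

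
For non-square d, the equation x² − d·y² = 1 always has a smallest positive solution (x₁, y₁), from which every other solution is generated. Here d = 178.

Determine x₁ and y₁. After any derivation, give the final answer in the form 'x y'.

1601 120

√178 → a₀=13, period (2,1,12,1,2,26); ℓ=6 even so k=5
step 0: (13, 1)  from 13·(1,0) + (0,1)
step 1: (27, 2)  from 2·(13,1) + (1,0)
step 2: (40, 3)  from 1·(27,2) + (13,1)
…
step 4: (547, 41)  from 1·(507,38) + (40,3)
step 5: (1601, 120)  from 2·(547,41) + (507,38)
→ (1601, 120).  Check: 1601²=2563201, 178·120²=2563200, difference 1.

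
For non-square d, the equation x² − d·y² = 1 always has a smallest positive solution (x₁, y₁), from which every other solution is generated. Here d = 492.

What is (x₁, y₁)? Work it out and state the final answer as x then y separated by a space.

d=492: √d = [22; 5,1,1,10,1,1,5,44] (ℓ=8, even), read p_7/q_7
step 0: (22, 1)  from 22·(1,0) + (0,1)
step 1: (111, 5)  from 5·(22,1) + (1,0)
…
step 3: (244, 11)  from 1·(133,6) + (111,5)
…
step 6: (5390, 243)  from 1·(2817,127) + (2573,116)
step 7: (29767, 1342)  from 5·(5390,243) + (2817,127)
fundamental: x₁=29767, y₁=1342  (since 886074289 − 492·1800964 = 1)

29767 1342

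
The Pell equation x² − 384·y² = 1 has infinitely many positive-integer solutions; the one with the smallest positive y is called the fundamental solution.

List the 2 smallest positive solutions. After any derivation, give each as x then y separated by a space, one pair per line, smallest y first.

4801 245
46099201 2352490

d=384: √d = [19; 1,1,2,9,2,1,1,38] (ℓ=8, even), read p_7/q_7
k=0  a_k=19  p_k/q_k = 19/1
…
k=4  a_k=9  p_k/q_k = 921/47
…
k=6  a_k=1  p_k/q_k = 2861/146
k=7  a_k=1  p_k/q_k = 4801/245
fundamental: x₁=4801, y₁=245  (since 23049601 − 384·60025 = 1)
(4801+245√384)^2 = 46099201 + 2352490√384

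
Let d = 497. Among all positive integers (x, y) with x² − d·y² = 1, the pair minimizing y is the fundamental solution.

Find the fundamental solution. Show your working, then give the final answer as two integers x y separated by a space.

√497 = [22; 3,2,2,5,6,5,2,2,3,44, …], period ℓ=10 (even) → k=9
step 0: (22, 1)  from 22·(1,0) + (0,1)
step 1: (67, 3)  from 3·(22,1) + (1,0)
…
step 3: (379, 17)  from 2·(156,7) + (67,3)
step 4: (2051, 92)  from 5·(379,17) + (156,7)
step 5: (12685, 569)  from 6·(2051,92) + (379,17)
step 6: (65476, 2937)  from 5·(12685,569) + (2051,92)
step 7: (143637, 6443)  from 2·(65476,2937) + (12685,569)
step 8: (352750, 15823)  from 2·(143637,6443) + (65476,2937)
step 9: (1201887, 53912)  from 3·(352750,15823) + (143637,6443)
→ (1201887, 53912).  Check: 1201887²=1444532360769, 497·53912²=1444532360768, difference 1.

1201887 53912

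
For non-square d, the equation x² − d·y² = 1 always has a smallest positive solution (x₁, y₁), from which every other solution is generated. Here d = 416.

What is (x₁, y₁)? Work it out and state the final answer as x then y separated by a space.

√416 = [20; 2,1,1,9,1,1,2,40, …], period ℓ=8 (even) → k=7
step 0: (20, 1)  from 20·(1,0) + (0,1)
step 1: (41, 2)  from 2·(20,1) + (1,0)
step 2: (61, 3)  from 1·(41,2) + (20,1)
step 3: (102, 5)  from 1·(61,3) + (41,2)
…
step 5: (1081, 53)  from 1·(979,48) + (102,5)
step 6: (2060, 101)  from 1·(1081,53) + (979,48)
step 7: (5201, 255)  from 2·(2060,101) + (1081,53)
(x₁, y₁) = (5201, 255);  5201² − 416·255² = 1 ✓

5201 255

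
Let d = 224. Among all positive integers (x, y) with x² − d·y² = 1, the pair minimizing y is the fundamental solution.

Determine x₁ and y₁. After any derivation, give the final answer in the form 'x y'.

d=224: √d = [14; 1,28] (ℓ=2, even), read p_1/q_1
a_0=14:  p_0=14·1+0=14,  q_0=14·0+1=1
a_1=1:  p_1=1·14+1=15,  q_1=1·1+0=1
fundamental: x₁=15, y₁=1  (since 225 − 224·1 = 1)

15 1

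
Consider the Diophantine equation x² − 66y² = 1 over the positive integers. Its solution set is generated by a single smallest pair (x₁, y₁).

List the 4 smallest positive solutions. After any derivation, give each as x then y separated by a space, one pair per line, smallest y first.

[8; 8,16] for √66; ℓ=2 ⇒ convergent index 1
i=0: a=8 ⇒ p=8, q=1
i=1: a=8 ⇒ p=65, q=8
fundamental: x₁=65, y₁=8  (since 4225 − 66·64 = 1)
(65+8√66)^2 = 8449 + 1040√66
(65+8√66)^3 = 1098305 + 135192√66
(65+8√66)^4 = 142771201 + 17573920√66

65 8
8449 1040
1098305 135192
142771201 17573920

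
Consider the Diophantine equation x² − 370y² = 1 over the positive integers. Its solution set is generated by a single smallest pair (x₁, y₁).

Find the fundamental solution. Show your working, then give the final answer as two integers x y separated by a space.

[19; 4,4,38] for √370; ℓ=3 ⇒ convergent index 5
k=0  a_k=19  p_k/q_k = 19/1
k=1  a_k=4  p_k/q_k = 77/4
k=2  a_k=4  p_k/q_k = 327/17
…
k=4  a_k=4  p_k/q_k = 50339/2617
k=5  a_k=4  p_k/q_k = 213859/11118
→ (213859, 11118).  Check: 213859²=45735671881, 370·11118²=45735671880, difference 1.

213859 11118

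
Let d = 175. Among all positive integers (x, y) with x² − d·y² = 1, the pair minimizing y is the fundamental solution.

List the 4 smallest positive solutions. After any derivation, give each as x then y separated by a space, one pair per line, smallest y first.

2024 153
8193151 619344
33165873224 2507104359
134255446617601 10148757825888

[13; 4,2,1,2,4,26] for √175; ℓ=6 ⇒ convergent index 5
k=0  a_k=13  p_k/q_k = 13/1
…
k=2  a_k=2  p_k/q_k = 119/9
k=3  a_k=1  p_k/q_k = 172/13
k=4  a_k=2  p_k/q_k = 463/35
k=5  a_k=4  p_k/q_k = 2024/153
→ (2024, 153).  Check: 2024²=4096576, 175·153²=4096575, difference 1.
k=2:  x_2 = 2024·2024+175·153·153 = 8193151,  y_2 = 2024·153+153·2024 = 619344
k=3:  x_3 = 2024·8193151+175·153·619344 = 33165873224,  y_3 = 2024·619344+153·8193151 = 2507104359
k=4:  x_4 = 2024·33165873224+175·153·2507104359 = 134255446617601,  y_4 = 2024·2507104359+153·33165873224 = 10148757825888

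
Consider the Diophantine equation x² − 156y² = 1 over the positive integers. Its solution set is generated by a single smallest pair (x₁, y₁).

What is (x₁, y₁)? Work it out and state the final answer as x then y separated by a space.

√156 → a₀=12, period (2,24); ℓ=2 even so k=1
step 0: (12, 1)  from 12·(1,0) + (0,1)
step 1: (25, 2)  from 2·(12,1) + (1,0)
(x₁, y₁) = (25, 2);  25² − 156·2² = 1 ✓

25 2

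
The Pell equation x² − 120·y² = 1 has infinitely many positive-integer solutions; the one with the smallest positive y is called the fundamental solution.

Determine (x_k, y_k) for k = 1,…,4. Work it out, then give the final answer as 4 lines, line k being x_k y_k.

11 1
241 22
5291 483
116161 10604

[10; 1,20] for √120; ℓ=2 ⇒ convergent index 1
step 0: (10, 1)  from 10·(1,0) + (0,1)
step 1: (11, 1)  from 1·(10,1) + (1,0)
(x₁, y₁) = (11, 1);  11² − 120·1² = 1 ✓
k=2:  x_2 = 11·11+120·1·1 = 241,  y_2 = 11·1+1·11 = 22
k=3:  x_3 = 11·241+120·1·22 = 5291,  y_3 = 11·22+1·241 = 483
k=4:  x_4 = 11·5291+120·1·483 = 116161,  y_4 = 11·483+1·5291 = 10604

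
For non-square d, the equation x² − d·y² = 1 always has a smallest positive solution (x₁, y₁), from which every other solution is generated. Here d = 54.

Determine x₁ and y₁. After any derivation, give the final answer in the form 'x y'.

485 66

√54 = [7; 2,1,6,1,2,14, …], period ℓ=6 (even) → k=5
a_0=7:  p_0=7·1+0=7,  q_0=7·0+1=1
a_1=2:  p_1=2·7+1=15,  q_1=2·1+0=2
…
a_4=1:  p_4=1·147+22=169,  q_4=1·20+3=23
a_5=2:  p_5=2·169+147=485,  q_5=2·23+20=66
→ (485, 66).  Check: 485²=235225, 54·66²=235224, difference 1.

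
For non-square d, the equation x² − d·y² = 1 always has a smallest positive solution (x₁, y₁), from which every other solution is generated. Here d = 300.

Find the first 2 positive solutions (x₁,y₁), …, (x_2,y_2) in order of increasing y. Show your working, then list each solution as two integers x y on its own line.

1351 78
3650401 210756

d=300: √d = [17; 3,8,3,34] (ℓ=4, even), read p_3/q_3
a_0=17:  p_0=17·1+0=17,  q_0=17·0+1=1
…
a_2=8:  p_2=8·52+17=433,  q_2=8·3+1=25
a_3=3:  p_3=3·433+52=1351,  q_3=3·25+3=78
fundamental: x₁=1351, y₁=78  (since 1825201 − 300·6084 = 1)
(x_2, y_2) = (1351·1351 + 300·78·78, 1351·78 + 78·1351) = (3650401, 210756)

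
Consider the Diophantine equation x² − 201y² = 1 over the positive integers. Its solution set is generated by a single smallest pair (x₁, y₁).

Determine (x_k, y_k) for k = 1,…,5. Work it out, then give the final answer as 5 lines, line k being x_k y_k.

√201 = [14; 5,1,1,1,2,…,1,5,28, …], period ℓ=14 (even) → k=13
i=0: a=14 ⇒ p=14, q=1
i=1: a=5 ⇒ p=71, q=5
…
i=3: a=1 ⇒ p=156, q=11
…
i=10: a=1 ⇒ p=33317, q=2350
i=11: a=1 ⇒ p=58085, q=4097
i=12: a=1 ⇒ p=91402, q=6447
i=13: a=5 ⇒ p=515095, q=36332
→ (515095, 36332).  Check: 515095²=265322859025, 201·36332²=265322859024, difference 1.
k=2:  x_2 = 515095·515095+201·36332·36332 = 530645718049,  y_2 = 515095·36332+36332·515095 = 37428863080
k=3:  x_3 = 515095·530645718049+201·36332·37428863080 = 546665912276384215,  y_3 = 515095·37428863080+36332·530645718049 = 38558840456348868
k=4:  x_4 = 515095·546665912276384215+201·36332·38558840456348868 = 563169756167477608732801,  y_4 = 515095·38558840456348868+36332·546665912276384215 = 39722931849688611461840
k=5:  x_5 = 515095·563169756167477608732801+201·36332·39722931849688611461840 = 580171851105627091828167877975,  y_5 = 515095·39722931849688611461840+36332·563169756167477608732801 = 40922167162192151801416600732

515095 36332
530645718049 37428863080
546665912276384215 38558840456348868
563169756167477608732801 39722931849688611461840
580171851105627091828167877975 40922167162192151801416600732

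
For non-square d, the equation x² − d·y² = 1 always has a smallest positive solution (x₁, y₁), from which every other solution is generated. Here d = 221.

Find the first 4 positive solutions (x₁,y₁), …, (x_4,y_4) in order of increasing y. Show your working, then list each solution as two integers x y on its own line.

1665 112
5544449 372960
18463013505 1241956688
61481829427201 4135715398080

d=221: √d = [14; 1,6,2,6,1,28] (ℓ=6, even), read p_5/q_5
i=0: a=14 ⇒ p=14, q=1
…
i=4: a=6 ⇒ p=1442, q=97
i=5: a=1 ⇒ p=1665, q=112
(x₁, y₁) = (1665, 112);  1665² − 221·112² = 1 ✓
k=2:  x_2 = 1665·1665+221·112·112 = 5544449,  y_2 = 1665·112+112·1665 = 372960
k=3:  x_3 = 1665·5544449+221·112·372960 = 18463013505,  y_3 = 1665·372960+112·5544449 = 1241956688
k=4:  x_4 = 1665·18463013505+221·112·1241956688 = 61481829427201,  y_4 = 1665·1241956688+112·18463013505 = 4135715398080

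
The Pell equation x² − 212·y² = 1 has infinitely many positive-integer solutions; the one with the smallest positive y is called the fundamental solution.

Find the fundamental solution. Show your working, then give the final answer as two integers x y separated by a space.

√212 → a₀=14, period (1,1,3,1,1,…,1,1,28); ℓ=14 even so k=13
a_0=14:  p_0=14·1+0=14,  q_0=14·0+1=1
a_1=1:  p_1=1·14+1=15,  q_1=1·1+0=1
a_2=1:  p_2=1·15+14=29,  q_2=1·1+1=2
…
a_4=1:  p_4=1·102+29=131,  q_4=1·7+2=9
…
a_6=1:  p_6=1·233+131=364,  q_6=1·16+9=25
a_7=6:  p_7=6·364+233=2417,  q_7=6·25+16=166
a_8=1:  p_8=1·2417+364=2781,  q_8=1·166+25=191
a_9=1:  p_9=1·2781+2417=5198,  q_9=1·191+166=357
a_10=1:  p_10=1·5198+2781=7979,  q_10=1·357+191=548
a_11=3:  p_11=3·7979+5198=29135,  q_11=3·548+357=2001
a_12=1:  p_12=1·29135+7979=37114,  q_12=1·2001+548=2549
a_13=1:  p_13=1·37114+29135=66249,  q_13=1·2549+2001=4550
→ (66249, 4550).  Check: 66249²=4388930001, 212·4550²=4388930000, difference 1.

66249 4550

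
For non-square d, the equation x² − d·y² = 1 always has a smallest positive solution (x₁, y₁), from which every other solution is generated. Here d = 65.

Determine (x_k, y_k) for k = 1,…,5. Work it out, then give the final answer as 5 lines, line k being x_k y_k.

√65 = [8; 16, …], period ℓ=1 (odd) → k=1
step 0: (8, 1)  from 8·(1,0) + (0,1)
step 1: (129, 16)  from 16·(8,1) + (1,0)
fundamental: x₁=129, y₁=16  (since 16641 − 65·256 = 1)
k=2:  x_2 = 129·129+65·16·16 = 33281,  y_2 = 129·16+16·129 = 4128
k=3:  x_3 = 129·33281+65·16·4128 = 8586369,  y_3 = 129·4128+16·33281 = 1065008
k=4:  x_4 = 129·8586369+65·16·1065008 = 2215249921,  y_4 = 129·1065008+16·8586369 = 274767936
k=5:  x_5 = 129·2215249921+65·16·274767936 = 571525893249,  y_5 = 129·274767936+16·2215249921 = 70889062480

129 16
33281 4128
8586369 1065008
2215249921 274767936
571525893249 70889062480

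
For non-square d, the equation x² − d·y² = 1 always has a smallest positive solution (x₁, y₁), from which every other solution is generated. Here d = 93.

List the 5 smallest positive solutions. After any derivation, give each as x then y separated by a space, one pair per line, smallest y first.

12151 1260
295293601 30620520
7176225079351 744139875780
174396621583094401 18084087230585040
4238186690536135053751 439479487133537766300

[9; 1,1,1,4,6,4,1,1,1,18] for √93; ℓ=10 ⇒ convergent index 9
step 0: (9, 1)  from 9·(1,0) + (0,1)
step 1: (10, 1)  from 1·(9,1) + (1,0)
…
step 3: (29, 3)  from 1·(19,2) + (10,1)
…
step 5: (839, 87)  from 6·(135,14) + (29,3)
step 6: (3491, 362)  from 4·(839,87) + (135,14)
step 7: (4330, 449)  from 1·(3491,362) + (839,87)
step 8: (7821, 811)  from 1·(4330,449) + (3491,362)
step 9: (12151, 1260)  from 1·(7821,811) + (4330,449)
fundamental: x₁=12151, y₁=1260  (since 147646801 − 93·1587600 = 1)
(12151+1260√93)^2 = 295293601 + 30620520√93
(12151+1260√93)^3 = 7176225079351 + 744139875780√93
(12151+1260√93)^4 = 174396621583094401 + 18084087230585040√93
(12151+1260√93)^5 = 4238186690536135053751 + 439479487133537766300√93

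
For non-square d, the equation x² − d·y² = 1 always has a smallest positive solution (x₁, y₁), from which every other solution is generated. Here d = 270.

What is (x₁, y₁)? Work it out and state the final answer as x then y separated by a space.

[16; 2,3,6,3,2,32] for √270; ℓ=6 ⇒ convergent index 5
step 0: (16, 1)  from 16·(1,0) + (0,1)
step 1: (33, 2)  from 2·(16,1) + (1,0)
step 2: (115, 7)  from 3·(33,2) + (16,1)
step 3: (723, 44)  from 6·(115,7) + (33,2)
step 4: (2284, 139)  from 3·(723,44) + (115,7)
step 5: (5291, 322)  from 2·(2284,139) + (723,44)
→ (5291, 322).  Check: 5291²=27994681, 270·322²=27994680, difference 1.

5291 322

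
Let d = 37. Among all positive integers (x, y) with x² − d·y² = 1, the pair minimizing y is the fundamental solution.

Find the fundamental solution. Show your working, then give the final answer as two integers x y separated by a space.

√37 → a₀=6, period (12); ℓ=1 odd so k=1
a_0=6:  p_0=6·1+0=6,  q_0=6·0+1=1
a_1=12:  p_1=12·6+1=73,  q_1=12·1+0=12
(x₁, y₁) = (73, 12);  73² − 37·12² = 1 ✓

73 12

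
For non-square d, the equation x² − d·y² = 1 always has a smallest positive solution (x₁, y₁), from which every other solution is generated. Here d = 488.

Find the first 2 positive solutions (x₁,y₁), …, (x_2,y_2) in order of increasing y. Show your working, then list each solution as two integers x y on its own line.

√488 → a₀=22, period (11,44); ℓ=2 even so k=1
step 0: (22, 1)  from 22·(1,0) + (0,1)
step 1: (243, 11)  from 11·(22,1) + (1,0)
(x₁, y₁) = (243, 11);  243² − 488·11² = 1 ✓
k=2:  x_2 = 243·243+488·11·11 = 118097,  y_2 = 243·11+11·243 = 5346

243 11
118097 5346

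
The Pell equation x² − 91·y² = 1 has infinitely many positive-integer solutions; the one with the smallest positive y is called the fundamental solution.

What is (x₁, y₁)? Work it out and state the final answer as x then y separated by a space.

√91 = [9; 1,1,5,1,5,1,1,18, …], period ℓ=8 (even) → k=7
k=0  a_k=9  p_k/q_k = 9/1
…
k=6  a_k=1  p_k/q_k = 849/89
k=7  a_k=1  p_k/q_k = 1574/165
→ (1574, 165).  Check: 1574²=2477476, 91·165²=2477475, difference 1.

1574 165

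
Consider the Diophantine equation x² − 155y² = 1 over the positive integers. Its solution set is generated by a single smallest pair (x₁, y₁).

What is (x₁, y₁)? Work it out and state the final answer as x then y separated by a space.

249 20

d=155: √d = [12; 2,4,2,24] (ℓ=4, even), read p_3/q_3
k=0  a_k=12  p_k/q_k = 12/1
k=1  a_k=2  p_k/q_k = 25/2
k=2  a_k=4  p_k/q_k = 112/9
k=3  a_k=2  p_k/q_k = 249/20
fundamental: x₁=249, y₁=20  (since 62001 − 155·400 = 1)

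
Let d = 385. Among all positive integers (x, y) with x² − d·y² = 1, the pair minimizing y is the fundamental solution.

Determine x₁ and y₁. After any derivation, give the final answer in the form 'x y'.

√385 = [19; 1,1,1,1,1,…,1,1,38, …], period ℓ=16 (even) → k=15
step 0: (19, 1)  from 19·(1,0) + (0,1)
step 1: (20, 1)  from 1·(19,1) + (1,0)
…
step 3: (59, 3)  from 1·(39,2) + (20,1)
…
step 5: (157, 8)  from 1·(98,5) + (59,3)
step 6: (569, 29)  from 3·(157,8) + (98,5)
…
step 8: (2021, 103)  from 2·(726,37) + (569,29)
step 9: (2747, 140)  from 1·(2021,103) + (726,37)
…
step 13: (36280, 1849)  from 1·(23271,1186) + (13009,663)
step 14: (59551, 3035)  from 1·(36280,1849) + (23271,1186)
step 15: (95831, 4884)  from 1·(59551,3035) + (36280,1849)
→ (95831, 4884).  Check: 95831²=9183580561, 385·4884²=9183580560, difference 1.

95831 4884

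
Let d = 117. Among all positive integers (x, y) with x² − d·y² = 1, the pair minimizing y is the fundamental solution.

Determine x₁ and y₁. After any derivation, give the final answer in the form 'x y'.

√117 → a₀=10, period (1,4,2,4,1,20); ℓ=6 even so k=5
k=0  a_k=10  p_k/q_k = 10/1
k=1  a_k=1  p_k/q_k = 11/1
…
k=3  a_k=2  p_k/q_k = 119/11
k=4  a_k=4  p_k/q_k = 530/49
k=5  a_k=1  p_k/q_k = 649/60
(x₁, y₁) = (649, 60);  649² − 117·60² = 1 ✓

649 60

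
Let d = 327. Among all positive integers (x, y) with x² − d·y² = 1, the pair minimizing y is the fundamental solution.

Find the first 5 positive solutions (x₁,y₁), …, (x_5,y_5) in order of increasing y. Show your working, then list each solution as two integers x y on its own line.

d=327: √d = [18; 12,36] (ℓ=2, even), read p_1/q_1
k=0  a_k=18  p_k/q_k = 18/1
k=1  a_k=12  p_k/q_k = 217/12
fundamental: x₁=217, y₁=12  (since 47089 − 327·144 = 1)
(217+12√327)^2 = 94177 + 5208√327
(217+12√327)^3 = 40872601 + 2260260√327
(217+12√327)^4 = 17738614657 + 980947632√327
(217+12√327)^5 = 7698517888537 + 425729012028√327

217 12
94177 5208
40872601 2260260
17738614657 980947632
7698517888537 425729012028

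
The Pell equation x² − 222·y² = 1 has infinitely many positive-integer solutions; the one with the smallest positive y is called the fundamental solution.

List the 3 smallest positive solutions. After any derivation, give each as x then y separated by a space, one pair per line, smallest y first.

√222 = [14; 1,8,1,28, …], period ℓ=4 (even) → k=3
a_0=14:  p_0=14·1+0=14,  q_0=14·0+1=1
…
a_2=8:  p_2=8·15+14=134,  q_2=8·1+1=9
a_3=1:  p_3=1·134+15=149,  q_3=1·9+1=10
→ (149, 10).  Check: 149²=22201, 222·10²=22200, difference 1.
k=2:  x_2 = 149·149+222·10·10 = 44401,  y_2 = 149·10+10·149 = 2980
k=3:  x_3 = 149·44401+222·10·2980 = 13231349,  y_3 = 149·2980+10·44401 = 888030

149 10
44401 2980
13231349 888030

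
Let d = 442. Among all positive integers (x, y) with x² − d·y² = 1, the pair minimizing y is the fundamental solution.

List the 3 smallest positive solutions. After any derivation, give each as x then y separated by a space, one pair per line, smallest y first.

√442 = [21; 42, …], period ℓ=1 (odd) → k=1
k=0  a_k=21  p_k/q_k = 21/1
k=1  a_k=42  p_k/q_k = 883/42
fundamental: x₁=883, y₁=42  (since 779689 − 442·1764 = 1)
k=2:  x_2 = 883·883+442·42·42 = 1559377,  y_2 = 883·42+42·883 = 74172
k=3:  x_3 = 883·1559377+442·42·74172 = 2753858899,  y_3 = 883·74172+42·1559377 = 130987710

883 42
1559377 74172
2753858899 130987710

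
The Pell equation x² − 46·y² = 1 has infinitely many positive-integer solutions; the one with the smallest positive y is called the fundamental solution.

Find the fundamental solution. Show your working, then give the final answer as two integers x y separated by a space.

d=46: √d = [6; 1,3,1,1,2,6,2,1,1,3,1,12] (ℓ=12, even), read p_11/q_11
step 0: (6, 1)  from 6·(1,0) + (0,1)
…
step 4: (61, 9)  from 1·(34,5) + (27,4)
step 5: (156, 23)  from 2·(61,9) + (34,5)
step 6: (997, 147)  from 6·(156,23) + (61,9)
step 7: (2150, 317)  from 2·(997,147) + (156,23)
step 8: (3147, 464)  from 1·(2150,317) + (997,147)
…
step 10: (19038, 2807)  from 3·(5297,781) + (3147,464)
step 11: (24335, 3588)  from 1·(19038,2807) + (5297,781)
→ (24335, 3588).  Check: 24335²=592192225, 46·3588²=592192224, difference 1.

24335 3588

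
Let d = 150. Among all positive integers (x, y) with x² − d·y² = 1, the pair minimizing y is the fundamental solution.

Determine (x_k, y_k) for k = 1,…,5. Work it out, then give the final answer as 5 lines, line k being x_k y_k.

49 4
4801 392
470449 38412
46099201 3763984
4517251249 368832020

√150 → a₀=12, period (4,24); ℓ=2 even so k=1
step 0: (12, 1)  from 12·(1,0) + (0,1)
step 1: (49, 4)  from 4·(12,1) + (1,0)
fundamental: x₁=49, y₁=4  (since 2401 − 150·16 = 1)
(x_2, y_2) = (49·49 + 150·4·4, 49·4 + 4·49) = (4801, 392)
(x_3, y_3) = (49·4801 + 150·4·392, 49·392 + 4·4801) = (470449, 38412)
(x_4, y_4) = (49·470449 + 150·4·38412, 49·38412 + 4·470449) = (46099201, 3763984)
(x_5, y_5) = (49·46099201 + 150·4·3763984, 49·3763984 + 4·46099201) = (4517251249, 368832020)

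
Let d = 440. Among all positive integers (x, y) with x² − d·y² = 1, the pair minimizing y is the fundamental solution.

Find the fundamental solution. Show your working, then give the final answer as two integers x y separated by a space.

21 1

[20; 1,40] for √440; ℓ=2 ⇒ convergent index 1
k=0  a_k=20  p_k/q_k = 20/1
k=1  a_k=1  p_k/q_k = 21/1
fundamental: x₁=21, y₁=1  (since 441 − 440·1 = 1)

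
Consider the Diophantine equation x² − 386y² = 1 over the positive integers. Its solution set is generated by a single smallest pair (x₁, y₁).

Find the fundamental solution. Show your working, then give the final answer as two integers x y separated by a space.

111555 5678

[19; 1,1,1,4,1,18,1,4,1,1,1,38] for √386; ℓ=12 ⇒ convergent index 11
a_0=19:  p_0=19·1+0=19,  q_0=19·0+1=1
a_1=1:  p_1=1·19+1=20,  q_1=1·1+0=1
…
a_3=1:  p_3=1·39+20=59,  q_3=1·2+1=3
a_4=4:  p_4=4·59+39=275,  q_4=4·3+2=14
a_5=1:  p_5=1·275+59=334,  q_5=1·14+3=17
…
a_7=1:  p_7=1·6287+334=6621,  q_7=1·320+17=337
a_8=4:  p_8=4·6621+6287=32771,  q_8=4·337+320=1668
a_9=1:  p_9=1·32771+6621=39392,  q_9=1·1668+337=2005
a_10=1:  p_10=1·39392+32771=72163,  q_10=1·2005+1668=3673
a_11=1:  p_11=1·72163+39392=111555,  q_11=1·3673+2005=5678
fundamental: x₁=111555, y₁=5678  (since 12444518025 − 386·32239684 = 1)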